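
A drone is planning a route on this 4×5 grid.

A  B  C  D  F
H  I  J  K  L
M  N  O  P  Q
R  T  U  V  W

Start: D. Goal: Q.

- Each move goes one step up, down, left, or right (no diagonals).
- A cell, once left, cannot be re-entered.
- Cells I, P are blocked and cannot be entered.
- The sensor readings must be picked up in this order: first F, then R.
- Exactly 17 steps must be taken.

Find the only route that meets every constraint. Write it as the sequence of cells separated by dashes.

D - F - L - K - J - C - B - A - H - M - R - T - N - O - U - V - W - Q

The waypoints must appear in the order F, R, with no cell reused.
Route from D: right to F, down to L, 2× left (reaching J), up to C, 2× left (reaching A), 3× down (reaching R), right to T, up to N, right to O, down to U, 2× right (reaching W), up to Q — 17 moves in all.
Check: order respected (F at step 1, R at step 10); 17 moves as required.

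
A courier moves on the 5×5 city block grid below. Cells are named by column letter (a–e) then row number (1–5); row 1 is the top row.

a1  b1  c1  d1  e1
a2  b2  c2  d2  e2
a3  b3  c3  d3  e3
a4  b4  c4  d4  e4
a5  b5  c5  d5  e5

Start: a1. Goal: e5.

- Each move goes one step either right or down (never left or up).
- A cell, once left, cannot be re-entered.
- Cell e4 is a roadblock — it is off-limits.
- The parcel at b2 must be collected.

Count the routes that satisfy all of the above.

A right/down-only route from a1 to e5 makes exactly 4 down-moves and 4 right-moves in some order.
With no other constraints that would be C(8,4) = 70 routes.
Split at b2 and multiply the segment counts (each segment already excludes blocked cells): a1→b2: 2; b2→e5: 10; product = 20.
That gives 20 routes.

20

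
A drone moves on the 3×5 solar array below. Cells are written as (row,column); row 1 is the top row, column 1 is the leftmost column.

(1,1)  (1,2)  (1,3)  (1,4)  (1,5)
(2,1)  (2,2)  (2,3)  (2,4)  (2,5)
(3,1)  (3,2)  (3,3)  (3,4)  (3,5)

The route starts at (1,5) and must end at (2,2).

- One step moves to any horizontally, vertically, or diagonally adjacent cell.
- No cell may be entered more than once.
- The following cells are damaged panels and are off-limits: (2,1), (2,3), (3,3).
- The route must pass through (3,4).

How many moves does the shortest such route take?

Any route passes through (3,4) somewhere between (1,5) and (2,2). Summing Chebyshev distances along the two legs ((1,5) → (3,4) → (2,2)) gives a lower bound of 2 + 2 = 4 moves.
That bound ignores the blocked cells. Measuring each leg by the fewest moves that actually steer around them ((1,5)→(3,4): 2; (3,4)→(2,2): 3) raises the lower bound to 5.
A route of 5 moves exists: (1,5) → (2,5) → (3,4) → (2,4) → (1,3) → (2,2).
Since 5 matches that lower bound, it is optimal.

5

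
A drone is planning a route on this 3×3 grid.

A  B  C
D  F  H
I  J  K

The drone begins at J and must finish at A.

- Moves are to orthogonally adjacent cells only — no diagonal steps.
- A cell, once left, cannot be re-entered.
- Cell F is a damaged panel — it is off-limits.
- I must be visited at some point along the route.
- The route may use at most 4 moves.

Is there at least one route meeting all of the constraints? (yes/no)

yes

One route that works: J → I → D → A.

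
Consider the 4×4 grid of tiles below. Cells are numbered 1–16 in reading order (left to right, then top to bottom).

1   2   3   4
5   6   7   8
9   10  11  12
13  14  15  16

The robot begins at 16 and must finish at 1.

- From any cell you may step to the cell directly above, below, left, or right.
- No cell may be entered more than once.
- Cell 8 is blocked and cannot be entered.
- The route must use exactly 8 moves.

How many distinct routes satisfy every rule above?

Need simple routes of exactly 8 moves from 16 to 1 (Manhattan distance 6, so 1 moves are spent on a detour and 1 undoing it).
Branch systematically from the start, pruning whenever the remaining move budget drops below the Manhattan distance to 1 or differs from it in parity. Grouping the completions by first move — via 12: 9; via 15: 13 — and summing: 9 + 13 = 22.
That gives 22 routes.

22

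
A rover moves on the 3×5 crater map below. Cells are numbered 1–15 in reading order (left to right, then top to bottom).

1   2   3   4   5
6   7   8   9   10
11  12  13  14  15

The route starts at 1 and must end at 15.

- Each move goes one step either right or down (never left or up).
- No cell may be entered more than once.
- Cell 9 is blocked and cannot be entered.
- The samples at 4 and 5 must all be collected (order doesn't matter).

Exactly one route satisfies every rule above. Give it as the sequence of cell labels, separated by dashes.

Moves only go right or down, so the column and row indices never decrease.
Route from 1: 4× right (reaching 5), 2× down (reaching 15) — 6 moves in all.
Check: all required cells visited.

1 - 2 - 3 - 4 - 5 - 10 - 15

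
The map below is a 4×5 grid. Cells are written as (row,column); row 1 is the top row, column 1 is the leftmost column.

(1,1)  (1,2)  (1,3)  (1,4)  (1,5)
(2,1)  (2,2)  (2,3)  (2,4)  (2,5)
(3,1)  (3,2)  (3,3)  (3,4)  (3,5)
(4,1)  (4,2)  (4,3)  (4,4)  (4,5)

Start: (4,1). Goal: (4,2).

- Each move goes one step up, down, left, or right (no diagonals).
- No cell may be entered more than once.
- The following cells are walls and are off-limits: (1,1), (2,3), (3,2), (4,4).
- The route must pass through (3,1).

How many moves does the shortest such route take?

11

Any route passes through (3,1) somewhere between (4,1) and (4,2). Summing Manhattan distances along the two legs ((4,1) → (3,1) → (4,2)) gives a lower bound of 1 + 2 = 3 moves.
The shortest route satisfying every rule uses 11 moves: (4,1) → (3,1) → (2,1) → (2,2) → (1,2) → (1,3) → (1,4) → (2,4) → (3,4) → (3,3) → (4,3) → (4,2).
The no-revisit rule (legs can't share cells) pushes the minimum above the 3-move bound; an exhaustive check rules out every length from 3 to 10 (on a 4-connected grid the length of any start-to-goal walk has the same parity as the Manhattan bound, so only lengths 3, 5, 7, … need checking), leaving 11 as the minimum.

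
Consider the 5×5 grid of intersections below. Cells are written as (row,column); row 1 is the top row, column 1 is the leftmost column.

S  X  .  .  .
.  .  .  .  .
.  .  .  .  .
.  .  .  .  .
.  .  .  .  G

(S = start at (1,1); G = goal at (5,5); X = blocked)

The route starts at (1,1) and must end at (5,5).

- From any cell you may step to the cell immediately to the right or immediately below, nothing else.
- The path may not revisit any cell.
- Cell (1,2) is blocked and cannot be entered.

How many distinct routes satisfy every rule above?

35

A right/down-only route from (1,1) to (5,5) makes exactly 4 down-moves and 4 right-moves in some order.
With no other constraints that would be C(8,4) = 70 routes.
Subtract routes through each blocked cell (inclusion–exclusion for overlaps): − through (1,2): 35 → 35.
That gives 35 routes.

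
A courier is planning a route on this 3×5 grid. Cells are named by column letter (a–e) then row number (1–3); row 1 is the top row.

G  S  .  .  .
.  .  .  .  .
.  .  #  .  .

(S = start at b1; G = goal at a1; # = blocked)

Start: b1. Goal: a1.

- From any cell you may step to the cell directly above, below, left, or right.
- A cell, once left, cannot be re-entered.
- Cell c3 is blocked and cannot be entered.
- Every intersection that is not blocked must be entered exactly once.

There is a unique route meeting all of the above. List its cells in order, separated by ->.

b1 -> c1 -> d1 -> e1 -> e2 -> e3 -> d3 -> d2 -> c2 -> b2 -> b3 -> a3 -> a2 -> a1

Need to visit all 14 open cells exactly once, starting at b1 and ending at a1.
Cell e1 has only two open neighbours (e2 and d1), so the path must pass straight through it: one of those is the cell it's entered from and the other is where it exits.
Route from b1: 3× right (reaching e1), 2× down (reaching e3), left to d3, up to d2, 2× left (reaching b2), down to b3, left to a3, 2× up (reaching a1) — 13 moves in all.
Check: all 14 open cells covered.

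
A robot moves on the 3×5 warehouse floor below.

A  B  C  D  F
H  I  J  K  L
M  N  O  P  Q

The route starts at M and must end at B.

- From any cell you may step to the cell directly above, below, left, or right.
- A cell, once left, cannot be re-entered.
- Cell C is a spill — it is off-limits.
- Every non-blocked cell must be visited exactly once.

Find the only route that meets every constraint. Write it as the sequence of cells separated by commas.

Need to visit all 14 open cells exactly once, starting at M and ending at B.
Cell A has only two open neighbours (H and B), so the path must pass straight through it: one of those is the cell it's entered from and the other is where it exits.
Route from M: 4× right (reaching Q), 2× up (reaching F), left to D, down to K, 3× left (reaching H), up to A, right to B — 13 moves in all.
Check: all 14 open cells covered.

M, N, O, P, Q, L, F, D, K, J, I, H, A, B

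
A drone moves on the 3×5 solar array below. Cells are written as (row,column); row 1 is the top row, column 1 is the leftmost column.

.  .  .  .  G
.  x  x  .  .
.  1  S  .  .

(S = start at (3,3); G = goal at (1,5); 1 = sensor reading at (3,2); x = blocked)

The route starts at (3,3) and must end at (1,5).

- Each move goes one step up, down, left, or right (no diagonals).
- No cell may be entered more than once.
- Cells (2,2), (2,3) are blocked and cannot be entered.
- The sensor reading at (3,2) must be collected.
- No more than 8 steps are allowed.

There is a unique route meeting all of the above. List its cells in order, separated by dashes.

The budget equals the shortest possible length, so every move has to be on a shortest route through the required cells.
Route from (3,3): 2× left (reaching (3,1)), 2× up (reaching (1,1)), 4× right (reaching (1,5)) — 8 moves in all.
Check: all required cells visited; 8 ≤ 8 moves.

(3,3) - (3,2) - (3,1) - (2,1) - (1,1) - (1,2) - (1,3) - (1,4) - (1,5)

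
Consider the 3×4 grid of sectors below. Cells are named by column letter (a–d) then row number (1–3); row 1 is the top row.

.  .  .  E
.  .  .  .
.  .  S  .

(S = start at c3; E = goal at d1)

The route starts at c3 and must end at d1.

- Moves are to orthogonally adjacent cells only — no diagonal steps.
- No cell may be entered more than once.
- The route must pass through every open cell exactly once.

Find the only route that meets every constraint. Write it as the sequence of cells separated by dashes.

c3 - d3 - d2 - c2 - b2 - b3 - a3 - a2 - a1 - b1 - c1 - d1

Need to visit all 12 open cells exactly once, starting at c3 and ending at d1.
Route from c3: right 1 to d3, up 1 to d2, left 2 to b2, down 1 to b3, left 1 to a3, up 2 to a1, right 3 to d1 — 11 moves in all.
Check: all 12 open cells covered.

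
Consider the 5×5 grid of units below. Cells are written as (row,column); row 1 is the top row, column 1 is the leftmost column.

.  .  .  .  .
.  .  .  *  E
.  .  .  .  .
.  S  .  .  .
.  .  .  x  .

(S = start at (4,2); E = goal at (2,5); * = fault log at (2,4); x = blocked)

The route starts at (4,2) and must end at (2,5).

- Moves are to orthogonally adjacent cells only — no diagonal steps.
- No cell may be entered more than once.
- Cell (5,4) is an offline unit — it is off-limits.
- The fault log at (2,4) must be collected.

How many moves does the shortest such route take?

5

Any route passes through (2,4) somewhere between (4,2) and (2,5). Summing Manhattan distances along the two legs ((4,2) → (2,4) → (2,5)) gives a lower bound of 4 + 1 = 5 moves.
A route of 5 moves achieves this: (4,2) → (3,2) → (2,2) → (2,3) → (2,4) → (2,5).
Since 5 matches the lower bound, it is optimal.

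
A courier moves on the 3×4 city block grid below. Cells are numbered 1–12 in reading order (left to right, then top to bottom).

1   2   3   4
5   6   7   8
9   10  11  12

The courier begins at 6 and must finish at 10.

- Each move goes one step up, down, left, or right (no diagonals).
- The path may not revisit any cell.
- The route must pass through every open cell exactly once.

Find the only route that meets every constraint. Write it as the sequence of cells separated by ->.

6 -> 7 -> 11 -> 12 -> 8 -> 4 -> 3 -> 2 -> 1 -> 5 -> 9 -> 10

Need to visit all 12 open cells exactly once, starting at 6 and ending at 10.
Cell 4 has only two open neighbours (8 and 3), so the path must pass straight through it: one of those is the cell it's entered from and the other is where it exits.
Route from 6: right 1 to 7, down 1 to 11, right 1 to 12, up 2 to 4, left 3 to 1, down 2 to 9, right 1 to 10 — 11 moves in all.
Check: all 12 open cells covered.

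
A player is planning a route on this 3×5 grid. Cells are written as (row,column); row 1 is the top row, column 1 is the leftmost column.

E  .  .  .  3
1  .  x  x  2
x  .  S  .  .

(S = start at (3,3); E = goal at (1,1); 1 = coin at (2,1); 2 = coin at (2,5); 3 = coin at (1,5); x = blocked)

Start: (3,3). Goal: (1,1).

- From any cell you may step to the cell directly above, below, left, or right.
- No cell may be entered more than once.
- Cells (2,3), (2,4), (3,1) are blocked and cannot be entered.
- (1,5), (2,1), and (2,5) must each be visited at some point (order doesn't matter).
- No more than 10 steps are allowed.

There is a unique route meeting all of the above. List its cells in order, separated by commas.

(3,3), (3,4), (3,5), (2,5), (1,5), (1,4), (1,3), (1,2), (2,2), (2,1), (1,1)

The 10-move cap with required stops at (1,5), (2,1), (2,5) leaves no slack for detours.
Route from (3,3): right 2 to (3,5), up 2 to (1,5), left 3 to (1,2), down 1 to (2,2), left 1 to (2,1), up 1 to (1,1) — 10 moves in all.
Check: all required cells visited; 10 ≤ 10 moves.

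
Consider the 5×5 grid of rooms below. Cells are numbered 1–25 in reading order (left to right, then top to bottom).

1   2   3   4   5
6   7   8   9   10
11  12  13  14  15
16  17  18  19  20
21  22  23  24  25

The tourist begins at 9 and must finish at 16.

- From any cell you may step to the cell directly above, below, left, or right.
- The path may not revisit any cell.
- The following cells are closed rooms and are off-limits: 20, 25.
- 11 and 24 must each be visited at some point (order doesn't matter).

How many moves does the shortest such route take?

Any route passes through 11 and 24 in some order between 9 and 16. Summing Manhattan distances along each leg and taking the cheapest ordering (9 → 24 → 11 → 16) gives a lower bound of 3 + 5 + 1 = 9 moves.
A route of 9 moves achieves this: 9 → 14 → 19 → 24 → 23 → 18 → 13 → 12 → 11 → 16.
Since 9 matches the lower bound, it is optimal.

9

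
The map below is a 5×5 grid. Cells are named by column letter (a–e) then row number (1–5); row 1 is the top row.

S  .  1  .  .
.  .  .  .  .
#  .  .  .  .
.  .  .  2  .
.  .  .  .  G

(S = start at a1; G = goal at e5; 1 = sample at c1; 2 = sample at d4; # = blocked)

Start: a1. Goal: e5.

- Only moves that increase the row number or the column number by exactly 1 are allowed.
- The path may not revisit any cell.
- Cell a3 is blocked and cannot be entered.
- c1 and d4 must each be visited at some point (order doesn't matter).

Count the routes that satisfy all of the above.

A right/down-only route from a1 to e5 makes exactly 4 down-moves and 4 right-moves in some order.
With no other constraints that would be C(8,4) = 70 routes.
A monotone route can only reach the required cells in the order c1, d4, so split there and multiply the segment counts (each segment already excludes blocked cells): a1→c1: 1; c1→d4: 4; d4→e5: 2; product = 8.
That gives 8 routes.

8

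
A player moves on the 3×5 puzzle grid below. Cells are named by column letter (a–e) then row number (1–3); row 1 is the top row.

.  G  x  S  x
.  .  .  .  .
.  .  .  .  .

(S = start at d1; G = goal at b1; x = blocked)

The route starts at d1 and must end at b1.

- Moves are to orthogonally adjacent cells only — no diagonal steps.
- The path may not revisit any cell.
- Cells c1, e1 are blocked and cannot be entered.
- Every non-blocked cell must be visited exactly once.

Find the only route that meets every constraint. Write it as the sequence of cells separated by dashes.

Need to visit all 13 open cells exactly once, starting at d1 and ending at b1.
Cell a1 has only two open neighbours (a2 and b1), so the path must pass straight through it: one of those is the cell it's entered from and the other is where it exits.
Route from d1: down to d2, right to e2, down to e3, 2× left (reaching c3), up to c2, left to b2, down to b3, left to a3, 2× up (reaching a1), right to b1 — 12 moves in all.
Check: all 13 open cells covered.

d1 - d2 - e2 - e3 - d3 - c3 - c2 - b2 - b3 - a3 - a2 - a1 - b1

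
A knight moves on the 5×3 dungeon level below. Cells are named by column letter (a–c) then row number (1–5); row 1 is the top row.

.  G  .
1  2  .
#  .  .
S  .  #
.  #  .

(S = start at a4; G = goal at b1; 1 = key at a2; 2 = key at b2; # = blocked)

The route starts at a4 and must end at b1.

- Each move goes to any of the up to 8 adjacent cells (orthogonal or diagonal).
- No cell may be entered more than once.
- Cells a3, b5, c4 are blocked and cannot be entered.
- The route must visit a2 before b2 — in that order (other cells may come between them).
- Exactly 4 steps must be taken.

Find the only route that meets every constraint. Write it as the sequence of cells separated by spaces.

a4 b3 a2 b2 b1

The waypoints must appear in the order a2, b2, with no cell reused.
Route from a4: up-right to b3, up-left to a2, right to b2, up to b1 — 4 moves in all.
Check: order respected (1 at step 2, 2 at step 3); 4 moves as required.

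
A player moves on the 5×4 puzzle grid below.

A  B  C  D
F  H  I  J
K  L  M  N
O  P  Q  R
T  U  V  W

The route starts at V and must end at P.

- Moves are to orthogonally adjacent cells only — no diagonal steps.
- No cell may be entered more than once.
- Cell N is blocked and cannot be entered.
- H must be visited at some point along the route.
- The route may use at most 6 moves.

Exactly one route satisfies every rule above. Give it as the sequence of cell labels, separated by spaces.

The budget equals the shortest possible length, so every move has to be on a shortest route through the required cells.
Route from V: 3× up (reaching I), left to H, 2× down (reaching P) — 6 moves in all.
Check: all required cells visited; 6 ≤ 6 moves.

V Q M I H L P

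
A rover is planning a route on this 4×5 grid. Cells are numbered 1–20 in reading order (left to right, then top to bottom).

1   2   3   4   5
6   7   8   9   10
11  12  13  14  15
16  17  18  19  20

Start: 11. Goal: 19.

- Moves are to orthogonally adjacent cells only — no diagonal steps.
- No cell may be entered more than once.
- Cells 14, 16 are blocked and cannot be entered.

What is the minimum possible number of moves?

The Manhattan distance from 11 to 19 is |3−4| + |1−4| = 4, so at least 4 moves are needed.
A route of 4 moves achieves this: 11 → 12 → 17 → 18 → 19.
Since 4 matches the lower bound, it is optimal.

4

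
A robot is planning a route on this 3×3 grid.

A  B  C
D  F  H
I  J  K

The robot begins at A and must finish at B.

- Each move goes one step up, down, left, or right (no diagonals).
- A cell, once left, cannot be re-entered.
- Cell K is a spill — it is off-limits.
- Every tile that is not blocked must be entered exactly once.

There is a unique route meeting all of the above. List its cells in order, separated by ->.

Need to visit all 8 open cells exactly once, starting at A and ending at B.
Cell J has only two open neighbours (F and I), so the path must pass straight through it: one of those is the cell it's entered from and the other is where it exits.
Route from A: 2× down (reaching I), right to J, up to F, right to H, up to C, left to B — 7 moves in all.
Check: all 8 open cells covered.

A -> D -> I -> J -> F -> H -> C -> B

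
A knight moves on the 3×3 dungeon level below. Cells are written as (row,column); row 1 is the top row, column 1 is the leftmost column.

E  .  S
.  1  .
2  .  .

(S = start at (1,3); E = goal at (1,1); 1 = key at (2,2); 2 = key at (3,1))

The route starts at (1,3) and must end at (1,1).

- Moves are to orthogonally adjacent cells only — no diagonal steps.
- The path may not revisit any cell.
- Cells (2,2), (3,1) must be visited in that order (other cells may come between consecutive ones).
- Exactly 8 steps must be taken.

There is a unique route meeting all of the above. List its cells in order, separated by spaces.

(1,3) (1,2) (2,2) (2,3) (3,3) (3,2) (3,1) (2,1) (1,1)

The waypoints must appear in the order (2,2), (3,1), with no cell reused.
Route from (1,3): left 1 to (1,2), down 1 to (2,2), right 1 to (2,3), down 1 to (3,3), left 2 to (3,1), up 2 to (1,1) — 8 moves in all.
Check: order respected (1 at step 2, 2 at step 6); 8 moves as required.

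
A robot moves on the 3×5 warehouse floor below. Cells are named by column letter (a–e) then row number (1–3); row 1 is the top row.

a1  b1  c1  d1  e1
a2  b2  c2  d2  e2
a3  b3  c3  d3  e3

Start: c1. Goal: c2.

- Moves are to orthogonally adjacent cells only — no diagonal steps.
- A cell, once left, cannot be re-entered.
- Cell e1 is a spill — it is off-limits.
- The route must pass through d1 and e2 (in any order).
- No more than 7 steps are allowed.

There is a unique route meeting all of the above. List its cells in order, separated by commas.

c1, d1, d2, e2, e3, d3, c3, c2

The budget equals the shortest possible length, so every move has to be on a shortest route through the required cells.
Route from c1: right 1 to d1, down 1 to d2, right 1 to e2, down 1 to e3, left 2 to c3, up 1 to c2 — 7 moves in all.
Check: all required cells visited; 7 ≤ 7 moves.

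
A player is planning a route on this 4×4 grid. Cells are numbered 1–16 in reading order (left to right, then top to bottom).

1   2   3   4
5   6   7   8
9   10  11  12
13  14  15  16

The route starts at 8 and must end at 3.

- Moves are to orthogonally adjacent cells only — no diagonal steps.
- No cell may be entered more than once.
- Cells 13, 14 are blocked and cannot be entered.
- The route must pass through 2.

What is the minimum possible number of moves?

4

Any route passes through 2 somewhere between 8 and 3. Summing Manhattan distances along the two legs (8 → 2 → 3) gives a lower bound of 3 + 1 = 4 moves.
A route of 4 moves achieves this: 8 → 7 → 6 → 2 → 3.
Since 4 matches the lower bound, it is optimal.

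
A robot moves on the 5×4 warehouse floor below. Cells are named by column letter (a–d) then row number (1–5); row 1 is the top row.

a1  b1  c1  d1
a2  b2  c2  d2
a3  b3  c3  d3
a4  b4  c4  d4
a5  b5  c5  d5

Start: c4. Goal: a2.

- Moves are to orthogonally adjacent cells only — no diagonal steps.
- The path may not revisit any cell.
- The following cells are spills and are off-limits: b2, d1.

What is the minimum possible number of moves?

4

The Manhattan distance from c4 to a2 is |4−2| + |3−1| = 4, so at least 4 moves are needed.
A route of 4 moves achieves this: c4 → c3 → b3 → a3 → a2.
Since 4 matches the lower bound, it is optimal.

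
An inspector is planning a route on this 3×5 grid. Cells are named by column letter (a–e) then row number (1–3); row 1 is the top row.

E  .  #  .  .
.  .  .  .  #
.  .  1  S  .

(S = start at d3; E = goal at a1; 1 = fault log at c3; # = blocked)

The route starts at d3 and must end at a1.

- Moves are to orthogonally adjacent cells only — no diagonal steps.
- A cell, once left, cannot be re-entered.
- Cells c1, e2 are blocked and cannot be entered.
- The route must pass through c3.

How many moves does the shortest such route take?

5

Any route passes through c3 somewhere between d3 and a1. Summing Manhattan distances along the two legs (d3 → c3 → a1) gives a lower bound of 1 + 4 = 5 moves.
A route of 5 moves achieves this: d3 → c3 → c2 → b2 → b1 → a1.
Since 5 matches the lower bound, it is optimal.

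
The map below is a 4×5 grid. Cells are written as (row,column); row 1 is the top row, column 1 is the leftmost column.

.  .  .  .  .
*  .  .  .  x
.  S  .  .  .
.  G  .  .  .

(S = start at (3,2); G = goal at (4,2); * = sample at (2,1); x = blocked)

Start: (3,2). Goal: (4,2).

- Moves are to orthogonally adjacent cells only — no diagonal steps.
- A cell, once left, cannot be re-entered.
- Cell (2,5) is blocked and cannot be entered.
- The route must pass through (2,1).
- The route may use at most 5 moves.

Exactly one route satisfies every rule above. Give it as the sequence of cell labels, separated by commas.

(3,2), (2,2), (2,1), (3,1), (4,1), (4,2)

Any route must reach (2,1) and still end at (4,2) within 5 moves, so the order of the required stops is forced.
Route from (3,2): up to (2,2), left to (2,1), 2× down (reaching (4,1)), right to (4,2) — 5 moves in all.
Check: all required cells visited; 5 ≤ 5 moves.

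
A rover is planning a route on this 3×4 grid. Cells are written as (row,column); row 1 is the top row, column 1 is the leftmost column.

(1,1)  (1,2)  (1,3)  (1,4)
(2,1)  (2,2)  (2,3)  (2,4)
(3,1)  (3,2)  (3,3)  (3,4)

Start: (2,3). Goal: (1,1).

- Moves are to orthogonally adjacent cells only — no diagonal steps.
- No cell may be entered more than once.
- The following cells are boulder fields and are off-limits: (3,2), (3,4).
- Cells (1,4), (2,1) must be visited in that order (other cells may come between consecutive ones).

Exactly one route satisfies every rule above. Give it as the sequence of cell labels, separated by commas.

(2,3), (2,4), (1,4), (1,3), (1,2), (2,2), (2,1), (1,1)

The waypoints must appear in the order (1,4), (2,1), with no cell reused.
Route from (2,3): right to (2,4), up to (1,4), 2× left (reaching (1,2)), down to (2,2), left to (2,1), up to (1,1) — 7 moves in all.
Check: order respected ((1,4) at step 2, (2,1) at step 6).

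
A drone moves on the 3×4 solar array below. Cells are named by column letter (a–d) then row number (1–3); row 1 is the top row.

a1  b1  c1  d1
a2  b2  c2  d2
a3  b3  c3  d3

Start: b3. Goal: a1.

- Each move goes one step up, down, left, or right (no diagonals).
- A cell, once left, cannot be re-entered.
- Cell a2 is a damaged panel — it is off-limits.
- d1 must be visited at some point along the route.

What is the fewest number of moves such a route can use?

7

Any route passes through d1 somewhere between b3 and a1. Summing Manhattan distances along the two legs (b3 → d1 → a1) gives a lower bound of 4 + 3 = 7 moves.
A route of 7 moves achieves this: b3 → b2 → c2 → d2 → d1 → c1 → b1 → a1.
Since 7 matches the lower bound, it is optimal.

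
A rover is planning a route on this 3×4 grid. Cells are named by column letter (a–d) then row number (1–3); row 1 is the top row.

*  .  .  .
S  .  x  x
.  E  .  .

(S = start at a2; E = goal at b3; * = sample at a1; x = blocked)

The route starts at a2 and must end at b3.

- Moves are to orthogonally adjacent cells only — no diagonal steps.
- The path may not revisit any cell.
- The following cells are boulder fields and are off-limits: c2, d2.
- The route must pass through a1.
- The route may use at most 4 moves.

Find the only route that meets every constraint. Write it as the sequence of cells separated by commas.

a2, a1, b1, b2, b3

The 4-move cap with required stops at a1 leaves no slack for detours.
Route from a2: up to a1, right to b1, 2× down (reaching b3) — 4 moves in all.
Check: all required cells visited; 4 ≤ 4 moves.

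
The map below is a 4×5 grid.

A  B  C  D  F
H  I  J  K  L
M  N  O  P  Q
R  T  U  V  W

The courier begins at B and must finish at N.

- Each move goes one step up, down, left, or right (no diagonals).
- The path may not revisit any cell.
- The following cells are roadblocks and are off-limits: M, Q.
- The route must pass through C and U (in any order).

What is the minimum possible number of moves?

Any route passes through C and U in some order between B and N. Summing Manhattan distances along each leg and taking the cheapest ordering (B → C → U → N) gives a lower bound of 1 + 3 + 2 = 6 moves.
A route of 6 moves achieves this: B → C → J → O → U → T → N.
Since 6 matches the lower bound, it is optimal.

6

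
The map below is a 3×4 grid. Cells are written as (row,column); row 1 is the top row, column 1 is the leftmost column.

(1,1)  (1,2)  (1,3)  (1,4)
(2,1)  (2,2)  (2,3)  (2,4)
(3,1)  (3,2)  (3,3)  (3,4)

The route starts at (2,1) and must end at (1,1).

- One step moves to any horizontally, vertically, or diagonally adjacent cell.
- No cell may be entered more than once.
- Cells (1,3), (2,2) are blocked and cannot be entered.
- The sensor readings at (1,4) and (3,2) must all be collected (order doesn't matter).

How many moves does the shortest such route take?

7

Any route passes through (1,4) and (3,2) in some order between (2,1) and (1,1). Summing Chebyshev distances along each leg and taking the cheapest ordering ((2,1) → (3,2) → (1,4) → (1,1)) gives a lower bound of 1 + 2 + 3 = 6 moves.
The shortest route satisfying every rule uses 7 moves: (2,1) → (3,2) → (3,3) → (2,4) → (1,4) → (2,3) → (1,2) → (1,1).
The bound of 6 isn't tight here; checking systematically, no route of length 6 through 6 satisfies every constraint, so 7 is the minimum.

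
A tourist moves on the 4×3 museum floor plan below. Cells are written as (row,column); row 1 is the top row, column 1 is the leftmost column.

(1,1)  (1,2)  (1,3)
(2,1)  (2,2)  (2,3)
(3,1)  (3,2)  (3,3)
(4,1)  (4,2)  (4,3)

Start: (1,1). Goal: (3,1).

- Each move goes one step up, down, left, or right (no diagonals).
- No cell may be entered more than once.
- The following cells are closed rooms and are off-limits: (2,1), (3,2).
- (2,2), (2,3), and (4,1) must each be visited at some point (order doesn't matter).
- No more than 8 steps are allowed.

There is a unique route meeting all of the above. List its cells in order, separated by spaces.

The 8-move cap with required stops at (2,2), (2,3), (4,1) leaves no slack for detours.
Route from (1,1): right to (1,2), down to (2,2), right to (2,3), 2× down (reaching (4,3)), 2× left (reaching (4,1)), up to (3,1) — 8 moves in all.
Check: all required cells visited; 8 ≤ 8 moves.

(1,1) (1,2) (2,2) (2,3) (3,3) (4,3) (4,2) (4,1) (3,1)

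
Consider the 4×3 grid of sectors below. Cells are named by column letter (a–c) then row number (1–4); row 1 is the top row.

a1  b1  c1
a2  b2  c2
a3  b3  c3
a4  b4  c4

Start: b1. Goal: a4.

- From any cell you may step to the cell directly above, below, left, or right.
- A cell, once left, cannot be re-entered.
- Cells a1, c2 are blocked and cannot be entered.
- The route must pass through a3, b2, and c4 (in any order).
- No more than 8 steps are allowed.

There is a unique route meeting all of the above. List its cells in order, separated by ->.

b1 -> b2 -> a2 -> a3 -> b3 -> c3 -> c4 -> b4 -> a4

Any route must reach a3, b2, and c4 and still end at a4 within 8 moves, so the order of the required stops is forced.
Route from b1: down to b2, left to a2, down to a3, 2× right (reaching c3), down to c4, 2× left (reaching a4) — 8 moves in all.
Check: all required cells visited; 8 ≤ 8 moves.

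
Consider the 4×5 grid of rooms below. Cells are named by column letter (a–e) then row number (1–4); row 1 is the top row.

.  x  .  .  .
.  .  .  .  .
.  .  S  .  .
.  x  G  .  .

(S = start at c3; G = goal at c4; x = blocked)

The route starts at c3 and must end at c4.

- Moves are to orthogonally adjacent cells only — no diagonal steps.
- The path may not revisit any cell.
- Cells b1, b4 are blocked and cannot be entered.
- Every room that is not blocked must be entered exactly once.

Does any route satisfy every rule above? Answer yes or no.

no

Cell a1 has only one open neighbour but is neither the start nor the goal, so a Hamiltonian route would have to both enter and leave it through the same neighbour — impossible without revisiting.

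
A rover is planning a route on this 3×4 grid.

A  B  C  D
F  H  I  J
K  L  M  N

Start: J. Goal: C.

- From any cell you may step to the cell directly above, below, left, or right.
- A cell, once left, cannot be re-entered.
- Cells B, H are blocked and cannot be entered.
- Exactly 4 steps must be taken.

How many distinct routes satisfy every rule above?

1

Need simple routes of exactly 4 moves from J to C (Manhattan distance 2, so 1 moves are spent on a detour and 1 undoing it).
Enumerating: J N M I C.
That gives 1 route.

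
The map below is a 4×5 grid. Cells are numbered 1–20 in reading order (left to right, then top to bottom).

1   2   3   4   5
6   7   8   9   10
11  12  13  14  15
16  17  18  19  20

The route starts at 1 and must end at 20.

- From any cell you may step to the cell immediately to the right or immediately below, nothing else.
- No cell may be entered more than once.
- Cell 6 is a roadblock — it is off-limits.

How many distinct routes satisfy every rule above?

A right/down-only route from 1 to 20 makes exactly 3 down-moves and 4 right-moves in some order.
With no other constraints that would be C(7,3) = 35 routes.
Subtract routes through each blocked cell (inclusion–exclusion for overlaps): − through 6: 15 → 20.
That gives 20 routes.

20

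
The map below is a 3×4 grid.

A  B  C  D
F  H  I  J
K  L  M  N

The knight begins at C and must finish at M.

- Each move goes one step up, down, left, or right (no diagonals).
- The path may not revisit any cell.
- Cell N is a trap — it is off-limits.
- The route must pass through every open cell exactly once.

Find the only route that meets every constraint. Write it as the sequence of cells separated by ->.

Need to visit all 11 open cells exactly once, starting at C and ending at M.
Route from C: right to D, down to J, 2× left (reaching H), up to B, left to A, 2× down (reaching K), 2× right (reaching M) — 10 moves in all.
Check: all 11 open cells covered.

C -> D -> J -> I -> H -> B -> A -> F -> K -> L -> M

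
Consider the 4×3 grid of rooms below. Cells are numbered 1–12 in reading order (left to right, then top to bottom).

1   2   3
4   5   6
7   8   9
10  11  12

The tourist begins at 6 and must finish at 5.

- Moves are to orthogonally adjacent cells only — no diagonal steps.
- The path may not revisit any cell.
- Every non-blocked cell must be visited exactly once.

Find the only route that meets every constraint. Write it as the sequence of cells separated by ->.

6 -> 3 -> 2 -> 1 -> 4 -> 7 -> 10 -> 11 -> 12 -> 9 -> 8 -> 5

Need to visit all 12 open cells exactly once, starting at 6 and ending at 5.
Cell 1 has only two open neighbours (4 and 2), so the path must pass straight through it: one of those is the cell it's entered from and the other is where it exits.
Route from 6: up 1 to 3, left 2 to 1, down 3 to 10, right 2 to 12, up 1 to 9, left 1 to 8, up 1 to 5 — 11 moves in all.
Check: all 12 open cells covered.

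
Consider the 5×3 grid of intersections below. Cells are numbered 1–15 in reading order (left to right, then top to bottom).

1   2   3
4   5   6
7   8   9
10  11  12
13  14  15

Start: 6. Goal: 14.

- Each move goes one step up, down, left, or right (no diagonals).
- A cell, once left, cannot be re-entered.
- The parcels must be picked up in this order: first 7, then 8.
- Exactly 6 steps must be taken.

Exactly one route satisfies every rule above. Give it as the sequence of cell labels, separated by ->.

6 -> 5 -> 4 -> 7 -> 8 -> 11 -> 14

The waypoints must appear in the order 7, 8, with no cell reused.
Route from 6: 2× left (reaching 4), down to 7, right to 8, 2× down (reaching 14) — 6 moves in all.
Check: order respected (7 at step 3, 8 at step 4); 6 moves as required.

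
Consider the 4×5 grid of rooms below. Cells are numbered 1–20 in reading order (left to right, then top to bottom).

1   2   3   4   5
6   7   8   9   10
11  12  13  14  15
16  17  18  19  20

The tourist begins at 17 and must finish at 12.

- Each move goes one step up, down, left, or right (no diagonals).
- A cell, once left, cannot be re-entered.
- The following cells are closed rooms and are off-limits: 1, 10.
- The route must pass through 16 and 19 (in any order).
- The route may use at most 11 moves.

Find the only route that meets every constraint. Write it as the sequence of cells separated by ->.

The budget equals the shortest possible length, so every move has to be on a shortest route through the required cells.
Route from 17: left 1 to 16, up 2 to 6, right 3 to 9, down 2 to 19, left 1 to 18, up 1 to 13, left 1 to 12 — 11 moves in all.
Check: all required cells visited; 11 ≤ 11 moves.

17 -> 16 -> 11 -> 6 -> 7 -> 8 -> 9 -> 14 -> 19 -> 18 -> 13 -> 12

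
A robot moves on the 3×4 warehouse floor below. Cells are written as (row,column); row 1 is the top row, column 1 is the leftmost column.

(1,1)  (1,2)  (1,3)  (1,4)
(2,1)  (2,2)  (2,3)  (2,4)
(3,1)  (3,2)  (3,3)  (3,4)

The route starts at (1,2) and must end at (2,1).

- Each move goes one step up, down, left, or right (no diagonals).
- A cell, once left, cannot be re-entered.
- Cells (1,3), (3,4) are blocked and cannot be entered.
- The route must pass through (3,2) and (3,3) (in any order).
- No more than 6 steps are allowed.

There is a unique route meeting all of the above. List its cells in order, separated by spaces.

(1,2) (2,2) (2,3) (3,3) (3,2) (3,1) (2,1)

Any route must reach (3,2) and (3,3) and still end at (2,1) within 6 moves, so the order of the required stops is forced.
Route from (1,2): down 1 to (2,2), right 1 to (2,3), down 1 to (3,3), left 2 to (3,1), up 1 to (2,1) — 6 moves in all.
Check: all required cells visited; 6 ≤ 6 moves.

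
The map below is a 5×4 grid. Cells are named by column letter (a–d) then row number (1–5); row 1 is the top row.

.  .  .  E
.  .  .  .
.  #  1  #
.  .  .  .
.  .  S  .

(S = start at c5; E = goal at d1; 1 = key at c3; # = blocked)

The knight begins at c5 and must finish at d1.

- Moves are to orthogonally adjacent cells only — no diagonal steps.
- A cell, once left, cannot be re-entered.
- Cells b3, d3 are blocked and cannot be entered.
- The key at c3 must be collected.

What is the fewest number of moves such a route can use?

Any route passes through c3 somewhere between c5 and d1. Summing Manhattan distances along the two legs (c5 → c3 → d1) gives a lower bound of 2 + 3 = 5 moves.
A route of 5 moves achieves this: c5 → c4 → c3 → c2 → c1 → d1.
Since 5 matches the lower bound, it is optimal.

5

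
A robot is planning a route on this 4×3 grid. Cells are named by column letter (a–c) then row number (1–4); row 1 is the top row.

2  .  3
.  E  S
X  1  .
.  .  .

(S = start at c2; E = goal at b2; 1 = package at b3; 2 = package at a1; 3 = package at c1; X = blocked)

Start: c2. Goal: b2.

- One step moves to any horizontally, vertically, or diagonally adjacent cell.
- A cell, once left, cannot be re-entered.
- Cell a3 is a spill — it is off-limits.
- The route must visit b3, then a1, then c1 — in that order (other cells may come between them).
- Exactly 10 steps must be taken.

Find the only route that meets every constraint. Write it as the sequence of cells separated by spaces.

c2 c3 c4 b4 a4 b3 a2 a1 b1 c1 b2

The waypoints must appear in the order b3, a1, c1, with no cell reused.
Route from c2: down 2 to c4, left 2 to a4, up-right 1 to b3, up-left 1 to a2, up 1 to a1, right 2 to c1, down-left 1 to b2 — 10 moves in all.
Check: order respected (1 at step 5, 2 at step 7, 3 at step 9); 10 moves as required.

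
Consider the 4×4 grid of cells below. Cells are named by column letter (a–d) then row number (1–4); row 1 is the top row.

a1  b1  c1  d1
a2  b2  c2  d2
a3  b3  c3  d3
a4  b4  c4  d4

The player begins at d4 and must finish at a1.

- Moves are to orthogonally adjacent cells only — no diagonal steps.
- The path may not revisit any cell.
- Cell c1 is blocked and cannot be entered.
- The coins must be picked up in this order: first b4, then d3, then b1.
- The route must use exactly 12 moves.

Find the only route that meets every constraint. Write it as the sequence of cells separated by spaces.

d4 c4 b4 a4 a3 b3 c3 d3 d2 c2 b2 b1 a1

The waypoints must appear in the order b4, d3, b1, with no cell reused.
Route from d4: 3× left (reaching a4), up to a3, 3× right (reaching d3), up to d2, 2× left (reaching b2), up to b1, left to a1 — 12 moves in all.
Check: order respected (b4 at step 2, d3 at step 7, b1 at step 11); 12 moves as required.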